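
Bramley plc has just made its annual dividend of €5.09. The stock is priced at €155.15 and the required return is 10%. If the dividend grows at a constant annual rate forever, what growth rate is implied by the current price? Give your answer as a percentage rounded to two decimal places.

P = D₀(1+g)/(r−g) ⇒ P(r−g) = D₀(1+g) ⇒ g(P+D₀) = P·r − D₀
g = (P·r − D₀)/(P + D₀) = (€155.15×0.1 − €5.09) / (€155.15 + €5.09) = 0.065059

6.51%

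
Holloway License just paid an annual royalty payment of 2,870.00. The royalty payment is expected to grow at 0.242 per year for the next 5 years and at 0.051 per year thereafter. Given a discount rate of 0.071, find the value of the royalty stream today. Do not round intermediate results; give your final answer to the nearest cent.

339185.20

D_1 = 3564.54000
D_2 = 4427.15868
D_3 = 5498.53108
D_4 = 6829.17560
D_5 = 8481.83610
Terminal value at year 5: TV = D_5×(1+g_2)/(r−g_2) = 8914.40974/0.02 = 445720.48694
P_0 = D_1/(1+r)^1 + D_2/(1+r)^2 + D_3/(1+r)^3 + D_4/(1+r)^4 + D_5/(1+r)^5 + TV/(1+r)^5
    = 3328.23529 + 3859.63421 + 4475.87832 + 5190.51436 + 6019.25195 + 316311.68972 = 339185.20385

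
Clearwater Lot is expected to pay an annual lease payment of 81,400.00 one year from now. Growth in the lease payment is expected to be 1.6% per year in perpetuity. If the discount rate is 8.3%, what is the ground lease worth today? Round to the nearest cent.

Growing perpetuity: P = D₁ / (r − g) = 81,400.0000 / (0.083 − 0.016) = 1,214,925.37

1214925.37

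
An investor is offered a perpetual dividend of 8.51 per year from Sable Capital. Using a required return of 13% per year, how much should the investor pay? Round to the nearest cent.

65.46

Level perpetuity: PV = C / r = 8.51 / 0.13 = 65.46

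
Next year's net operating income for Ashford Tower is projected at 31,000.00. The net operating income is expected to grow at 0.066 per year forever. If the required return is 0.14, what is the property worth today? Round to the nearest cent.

Growing perpetuity: P = D₁ / (r − g) = 31,000.0000 / (0.14 − 0.066) = 418,918.92

418918.92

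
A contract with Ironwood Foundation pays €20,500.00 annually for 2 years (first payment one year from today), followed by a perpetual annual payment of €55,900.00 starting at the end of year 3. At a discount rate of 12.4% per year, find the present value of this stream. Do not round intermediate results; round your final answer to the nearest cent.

€391291.63

PV of 2-year annuity: €20,500.00 × [1 − (1+0.124)^−2] / 0.124 = 34464.79908
Perpetuity value at year 2: €55,900.00 / 0.124 = 450806.45161
PV of perpetuity: 450806.45161 / (1+0.124)^2 = 356826.82876
Total PV = 34464.79908 + 356826.82876 = 391291.62784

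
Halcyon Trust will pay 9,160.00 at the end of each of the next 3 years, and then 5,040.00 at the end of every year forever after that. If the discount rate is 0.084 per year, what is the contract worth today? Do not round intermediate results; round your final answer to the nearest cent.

PV of 3-year annuity: 9,160.00 × [1 − (1+0.084)^−3] / 0.084 = 23436.86131
Perpetuity value at year 3: 5,040.00 / 0.084 = 60000.00000
PV of perpetuity: 60000.00000 / (1+0.084)^3 = 47104.60906
Total PV = 23436.86131 + 47104.60906 = 70541.47037

70541.47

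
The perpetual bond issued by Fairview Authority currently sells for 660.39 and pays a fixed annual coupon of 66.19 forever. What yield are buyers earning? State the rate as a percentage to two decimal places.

P = C/r ⇒ r = C/P = 66.19/660.39 = 0.100229

10.02%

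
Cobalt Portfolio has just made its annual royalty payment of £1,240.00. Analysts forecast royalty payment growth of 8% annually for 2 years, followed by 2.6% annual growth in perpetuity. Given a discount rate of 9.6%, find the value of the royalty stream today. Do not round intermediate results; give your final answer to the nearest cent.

D_1 = 1339.20000
D_2 = 1446.33600
Terminal value at year 2: TV = D_2×(1+g_2)/(r−g_2) = 1483.94074/0.07 = 21199.15337
P_0 = D_1/(1+r)^1 + D_2/(1+r)^2 + TV/(1+r)^2
    = 1221.89781 + 1204.05989 + 17648.07776 = 20074.03545

£20074.04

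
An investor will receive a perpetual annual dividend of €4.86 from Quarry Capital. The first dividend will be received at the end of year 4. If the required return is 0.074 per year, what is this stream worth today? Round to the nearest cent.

€53.01

Value at end of year 3: C / r = €4.86 / 0.074 = €65.6757
Discount to today: PV = €65.6757 / (1 + 0.074)^3 = €65.6757 / 1.238833 = €53.01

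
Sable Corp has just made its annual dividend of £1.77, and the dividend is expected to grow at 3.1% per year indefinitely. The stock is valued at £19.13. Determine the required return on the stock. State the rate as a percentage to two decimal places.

12.64%

D₁ = £1.77 × 1.031 = £1.8249
P = D₁/(r − g) ⇒ r = D₁/P + g = £1.8249/£19.13 + 0.031 = 0.095393 + 0.031 = 0.126393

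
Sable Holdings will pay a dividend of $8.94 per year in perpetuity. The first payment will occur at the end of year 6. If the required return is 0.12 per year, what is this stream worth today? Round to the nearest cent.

$42.27

Value at end of year 5: C / r = $8.94 / 0.12 = $74.5000
Discount to today: PV = $74.5000 / (1 + 0.12)^5 = $74.5000 / 1.762342 = $42.27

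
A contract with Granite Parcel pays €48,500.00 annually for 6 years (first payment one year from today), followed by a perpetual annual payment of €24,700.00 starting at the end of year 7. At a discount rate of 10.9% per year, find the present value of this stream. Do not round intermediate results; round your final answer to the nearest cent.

PV of 6-year annuity: €48,500.00 × [1 − (1+0.109)^−6] / 0.109 = 205773.52141
Perpetuity value at year 6: €24,700.00 / 0.109 = 226605.50459
PV of perpetuity: 226605.50459 / (1+0.109)^6 = 121809.50502
Total PV = 205773.52141 + 121809.50502 = 327583.02644

€327583.03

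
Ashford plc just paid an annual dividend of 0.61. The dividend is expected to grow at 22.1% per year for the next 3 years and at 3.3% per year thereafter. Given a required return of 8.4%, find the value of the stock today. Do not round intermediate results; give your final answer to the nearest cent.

D_1 = 0.74481
D_2 = 0.90941
D_3 = 1.11039
Terminal value at year 3: TV = D_3×(1+g_2)/(r−g_2) = 1.14704/0.051 = 22.49091
P_0 = D_1/(1+r)^1 + D_2/(1+r)^2 + D_3/(1+r)^3 + TV/(1+r)^3
    = 0.68709 + 0.77393 + 0.87174 + 17.65709 = 19.98986

19.99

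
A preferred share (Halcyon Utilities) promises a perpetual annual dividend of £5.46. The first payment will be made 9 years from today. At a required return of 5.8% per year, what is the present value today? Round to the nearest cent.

Value at end of year 8: C / r = £5.46 / 0.058 = £94.1379
Discount to today: PV = £94.1379 / (1 + 0.058)^8 = £94.1379 / 1.569948 = £59.96

£59.96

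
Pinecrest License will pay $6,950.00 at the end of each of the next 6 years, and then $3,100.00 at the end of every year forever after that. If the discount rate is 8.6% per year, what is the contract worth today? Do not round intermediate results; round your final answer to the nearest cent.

$53525.22

PV of 6-year annuity: $6,950.00 × [1 − (1+0.086)^−6] / 0.086 = 31552.47958
Perpetuity value at year 6: $3,100.00 / 0.086 = 36046.51163
PV of perpetuity: 36046.51163 / (1+0.086)^6 = 21972.74376
Total PV = 31552.47958 + 21972.74376 = 53525.22334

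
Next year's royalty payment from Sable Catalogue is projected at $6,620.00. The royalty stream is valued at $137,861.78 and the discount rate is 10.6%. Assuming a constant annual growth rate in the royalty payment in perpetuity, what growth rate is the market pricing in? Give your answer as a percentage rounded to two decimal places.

5.80%

P = D₁/(r−g) ⇒ g = r − D₁/P = 0.106 − $6,620.00/$137,861.78 = 0.057981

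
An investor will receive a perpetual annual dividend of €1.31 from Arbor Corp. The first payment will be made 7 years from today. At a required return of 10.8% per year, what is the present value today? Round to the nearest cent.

Value at end of year 6: C / r = €1.31 / 0.108 = €12.1296
Discount to today: PV = €12.1296 / (1 + 0.108)^6 = €12.1296 / 1.850285 = €6.56

€6.56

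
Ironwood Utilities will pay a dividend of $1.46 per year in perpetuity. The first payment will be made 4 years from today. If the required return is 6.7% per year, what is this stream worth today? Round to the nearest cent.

$17.94

Value at end of year 3: C / r = $1.46 / 0.067 = $21.7910
Discount to today: PV = $21.7910 / (1 + 0.067)^3 = $21.7910 / 1.214768 = $17.94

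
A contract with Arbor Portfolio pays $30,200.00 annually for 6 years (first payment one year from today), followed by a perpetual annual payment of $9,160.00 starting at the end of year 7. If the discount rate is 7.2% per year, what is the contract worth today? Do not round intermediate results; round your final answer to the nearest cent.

$226894.00

PV of 6-year annuity: $30,200.00 × [1 − (1+0.072)^−6] / 0.072 = 143065.00326
Perpetuity value at year 6: $9,160.00 / 0.072 = 127222.22222
PV of perpetuity: 127222.22222 / (1+0.072)^6 = 83828.99607
Total PV = 143065.00326 + 83828.99607 = 226893.99933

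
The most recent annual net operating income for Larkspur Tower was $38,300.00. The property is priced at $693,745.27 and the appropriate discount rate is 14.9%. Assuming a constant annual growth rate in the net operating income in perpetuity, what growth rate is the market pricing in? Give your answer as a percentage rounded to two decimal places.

8.89%

P = D₀(1+g)/(r−g) ⇒ P(r−g) = D₀(1+g) ⇒ g(P+D₀) = P·r − D₀
g = (P·r − D₀)/(P + D₀) = ($693,745.27×0.149 − $38,300.00) / ($693,745.27 + $38,300.00) = 0.088885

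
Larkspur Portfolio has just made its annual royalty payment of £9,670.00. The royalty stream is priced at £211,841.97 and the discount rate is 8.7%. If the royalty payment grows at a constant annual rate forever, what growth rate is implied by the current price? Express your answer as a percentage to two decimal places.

3.95%

P = D₀(1+g)/(r−g) ⇒ P(r−g) = D₀(1+g) ⇒ g(P+D₀) = P·r − D₀
g = (P·r − D₀)/(P + D₀) = (£211,841.97×0.087 − £9,670.00) / (£211,841.97 + £9,670.00) = 0.039548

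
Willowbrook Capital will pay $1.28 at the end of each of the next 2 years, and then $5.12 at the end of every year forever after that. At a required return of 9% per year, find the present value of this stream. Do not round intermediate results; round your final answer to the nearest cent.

$50.13

PV of 2-year annuity: $1.28 × [1 − (1+0.09)^−2] / 0.09 = 2.25166
Perpetuity value at year 2: $5.12 / 0.09 = 56.88889
PV of perpetuity: 56.88889 / (1+0.09)^2 = 47.88224
Total PV = 2.25166 + 47.88224 = 50.13390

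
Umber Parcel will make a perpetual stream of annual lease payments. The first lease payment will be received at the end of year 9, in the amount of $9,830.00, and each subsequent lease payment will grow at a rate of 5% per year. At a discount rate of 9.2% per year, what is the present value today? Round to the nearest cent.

Value at end of year 8: C₁ / (r − g) = $9,830.00 / (0.092 − 0.05) = $234,047.6190
Discount to today: PV = $234,047.6190 / (1 + 0.092)^8 = $234,047.6190 / 2.022000 = $115,750.57

$115750.57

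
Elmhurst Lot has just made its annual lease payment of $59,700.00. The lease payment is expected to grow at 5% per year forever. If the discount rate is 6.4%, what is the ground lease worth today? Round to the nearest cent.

$4477500.00

D₁ = D₀ × (1 + g) = $59,700.00 × 1.05 = $62,685.0000
Growing perpetuity: P = D₁ / (r − g) = $62,685.0000 / (0.064 − 0.05) = $4,477,500.00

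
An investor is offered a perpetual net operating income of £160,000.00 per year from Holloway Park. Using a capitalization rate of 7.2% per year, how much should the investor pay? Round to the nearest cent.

Level perpetuity: PV = C / r = £160,000.00 / 0.072 = £2,222,222.22

£2222222.22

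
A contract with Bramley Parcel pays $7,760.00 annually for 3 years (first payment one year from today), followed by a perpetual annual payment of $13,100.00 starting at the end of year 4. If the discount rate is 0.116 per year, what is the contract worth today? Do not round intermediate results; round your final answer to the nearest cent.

$100016.58

PV of 3-year annuity: $7,760.00 × [1 − (1+0.116)^−3] / 0.116 = 18767.07408
Perpetuity value at year 3: $13,100.00 / 0.116 = 112931.03448
PV of perpetuity: 112931.03448 / (1+0.116)^3 = 81249.50478
Total PV = 18767.07408 + 81249.50478 = 100016.57886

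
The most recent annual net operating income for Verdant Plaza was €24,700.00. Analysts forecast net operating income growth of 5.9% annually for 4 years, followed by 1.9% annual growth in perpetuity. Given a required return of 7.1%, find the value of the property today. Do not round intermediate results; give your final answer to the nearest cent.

€558757.20

D_1 = 26157.30000
D_2 = 27700.58070
D_3 = 29334.91496
D_4 = 31065.67494
Terminal value at year 4: TV = D_4×(1+g_2)/(r−g_2) = 31655.92277/0.052 = 608767.74554
P_0 = D_1/(1+r)^1 + D_2/(1+r)^2 + D_3/(1+r)^3 + D_4/(1+r)^4 + TV/(1+r)^4
    = 24423.24930 + 24149.59945 + 23879.01570 + 23611.46370 + 462693.87527 = 558757.20342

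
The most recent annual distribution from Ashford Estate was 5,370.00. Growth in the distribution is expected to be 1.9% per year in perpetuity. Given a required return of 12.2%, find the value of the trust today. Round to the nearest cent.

D₁ = D₀ × (1 + g) = 5,370.00 × 1.019 = 5,472.0300
Growing perpetuity: P = D₁ / (r − g) = 5,472.0300 / (0.122 − 0.019) = 53,126.50

53126.50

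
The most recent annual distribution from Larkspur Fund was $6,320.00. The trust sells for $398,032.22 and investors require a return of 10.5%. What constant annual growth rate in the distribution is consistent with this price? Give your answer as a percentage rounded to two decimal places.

P = D₀(1+g)/(r−g) ⇒ P(r−g) = D₀(1+g) ⇒ g(P+D₀) = P·r − D₀
g = (P·r − D₀)/(P + D₀) = ($398,032.22×0.105 − $6,320.00) / ($398,032.22 + $6,320.00) = 0.087729

8.77%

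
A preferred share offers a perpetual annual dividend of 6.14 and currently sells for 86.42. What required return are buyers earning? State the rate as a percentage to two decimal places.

P = C/r ⇒ r = C/P = 6.14/86.42 = 0.071048

7.10%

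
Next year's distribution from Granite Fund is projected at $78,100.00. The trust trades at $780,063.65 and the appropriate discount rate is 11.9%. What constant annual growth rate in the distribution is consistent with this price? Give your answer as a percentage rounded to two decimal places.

P = D₁/(r−g) ⇒ g = r − D₁/P = 0.119 − $78,100.00/$780,063.65 = 0.018880

1.89%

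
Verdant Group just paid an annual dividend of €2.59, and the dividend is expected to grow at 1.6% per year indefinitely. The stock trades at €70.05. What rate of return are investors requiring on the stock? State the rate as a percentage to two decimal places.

D₁ = €2.59 × 1.016 = €2.6314
P = D₁/(r − g) ⇒ r = D₁/P + g = €2.6314/€70.05 + 0.016 = 0.037565 + 0.016 = 0.053565

5.36%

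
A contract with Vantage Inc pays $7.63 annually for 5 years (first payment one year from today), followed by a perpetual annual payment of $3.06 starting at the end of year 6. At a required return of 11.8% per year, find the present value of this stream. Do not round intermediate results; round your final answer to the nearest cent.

$42.49

PV of 5-year annuity: $7.63 × [1 − (1+0.118)^−5] / 0.118 = 27.64126
Perpetuity value at year 5: $3.06 / 0.118 = 25.93220
PV of perpetuity: 25.93220 / (1+0.118)^5 = 14.84672
Total PV = 27.64126 + 14.84672 = 42.48798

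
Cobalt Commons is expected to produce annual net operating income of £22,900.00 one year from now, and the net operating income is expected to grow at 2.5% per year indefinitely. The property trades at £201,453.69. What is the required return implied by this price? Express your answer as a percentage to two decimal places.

13.87%

P = D₁/(r − g) ⇒ r = D₁/P + g = £22,900.0000/£201,453.69 + 0.025 = 0.113674 + 0.025 = 0.138674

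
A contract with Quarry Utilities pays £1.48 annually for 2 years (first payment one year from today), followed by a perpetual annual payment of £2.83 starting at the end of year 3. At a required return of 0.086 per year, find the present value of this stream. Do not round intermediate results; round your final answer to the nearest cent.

£30.52

PV of 2-year annuity: £1.48 × [1 − (1+0.086)^−2] / 0.086 = 2.61768
Perpetuity value at year 2: £2.83 / 0.086 = 32.90698
PV of perpetuity: 32.90698 / (1+0.086)^2 = 27.90155
Total PV = 2.61768 + 27.90155 = 30.51923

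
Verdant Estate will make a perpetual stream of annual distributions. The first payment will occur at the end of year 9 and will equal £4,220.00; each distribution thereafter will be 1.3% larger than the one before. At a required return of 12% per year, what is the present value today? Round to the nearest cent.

£15928.85

Value at end of year 8: C₁ / (r − g) = £4,220.00 / (0.12 − 0.013) = £39,439.2523
Discount to today: PV = £39,439.2523 / (1 + 0.12)^8 = £39,439.2523 / 2.475963 = £15,928.85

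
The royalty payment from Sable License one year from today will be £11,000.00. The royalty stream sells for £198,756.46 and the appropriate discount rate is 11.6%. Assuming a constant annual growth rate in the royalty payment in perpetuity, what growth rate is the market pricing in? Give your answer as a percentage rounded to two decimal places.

6.07%

P = D₁/(r−g) ⇒ g = r − D₁/P = 0.116 − £11,000.00/£198,756.46 = 0.060656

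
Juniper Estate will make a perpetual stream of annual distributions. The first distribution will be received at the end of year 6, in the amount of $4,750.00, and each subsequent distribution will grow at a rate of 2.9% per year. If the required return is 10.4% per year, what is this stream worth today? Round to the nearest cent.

Value at end of year 5: C₁ / (r − g) = $4,750.00 / (0.104 − 0.029) = $63,333.3333
Discount to today: PV = $63,333.3333 / (1 + 0.104)^5 = $63,333.3333 / 1.640006 = $38,617.75

$38617.75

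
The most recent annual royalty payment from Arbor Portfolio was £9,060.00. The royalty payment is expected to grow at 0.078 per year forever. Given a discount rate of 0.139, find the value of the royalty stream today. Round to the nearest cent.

£160109.51

D₁ = D₀ × (1 + g) = £9,060.00 × 1.078 = £9,766.6800
Growing perpetuity: P = D₁ / (r − g) = £9,766.6800 / (0.139 − 0.078) = £160,109.51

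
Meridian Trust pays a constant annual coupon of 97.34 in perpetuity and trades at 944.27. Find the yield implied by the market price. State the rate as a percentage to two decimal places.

10.31%

P = C/r ⇒ r = C/P = 97.34/944.27 = 0.103085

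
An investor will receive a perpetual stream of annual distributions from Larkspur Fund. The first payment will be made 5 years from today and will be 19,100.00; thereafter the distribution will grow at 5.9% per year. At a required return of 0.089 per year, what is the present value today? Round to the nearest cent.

Value at end of year 4: C₁ / (r − g) = 19,100.00 / (0.089 − 0.059) = 636,666.6667
Discount to today: PV = 636,666.6667 / (1 + 0.089)^4 = 636,666.6667 / 1.406409 = 452,689.68

452689.68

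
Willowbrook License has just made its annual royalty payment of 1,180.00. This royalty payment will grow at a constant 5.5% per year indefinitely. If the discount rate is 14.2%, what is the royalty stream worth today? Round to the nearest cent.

14309.20

D₁ = D₀ × (1 + g) = 1,180.00 × 1.055 = 1,244.9000
Growing perpetuity: P = D₁ / (r − g) = 1,244.9000 / (0.142 − 0.055) = 14,309.20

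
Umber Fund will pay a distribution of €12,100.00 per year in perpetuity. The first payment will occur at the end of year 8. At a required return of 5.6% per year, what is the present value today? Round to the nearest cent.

Value at end of year 7: C / r = €12,100.00 / 0.056 = €216,071.4286
Discount to today: PV = €216,071.4286 / (1 + 0.056)^7 = €216,071.4286 / 1.464359 = €147,553.64

€147553.64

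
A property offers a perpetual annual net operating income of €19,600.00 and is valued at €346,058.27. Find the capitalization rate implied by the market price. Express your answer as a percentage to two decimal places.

P = C/r ⇒ r = C/P = €19,600.00/€346,058.27 = 0.056638

5.66%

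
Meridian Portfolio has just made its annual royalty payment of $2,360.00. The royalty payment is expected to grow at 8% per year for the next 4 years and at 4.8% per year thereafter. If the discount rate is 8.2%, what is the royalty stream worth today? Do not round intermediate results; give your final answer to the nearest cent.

D_1 = 2548.80000
D_2 = 2752.70400
D_3 = 2972.92032
D_4 = 3210.75395
Terminal value at year 4: TV = D_4×(1+g_2)/(r−g_2) = 3364.87013/0.034 = 98966.76868
P_0 = D_1/(1+r)^1 + D_2/(1+r)^2 + D_3/(1+r)^3 + D_4/(1+r)^4 + TV/(1+r)^4
    = 2355.63771 + 2351.28348 + 2346.93730 + 2342.59915 + 72207.17388 = 81603.63152

$81603.63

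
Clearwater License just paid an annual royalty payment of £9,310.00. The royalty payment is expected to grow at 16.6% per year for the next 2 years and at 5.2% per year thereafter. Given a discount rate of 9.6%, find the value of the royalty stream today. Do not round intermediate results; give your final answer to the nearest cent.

£272376.96

D_1 = 10855.46000
D_2 = 12657.46636
Terminal value at year 2: TV = D_2×(1+g_2)/(r−g_2) = 13315.65461/0.044 = 302628.51388
P_0 = D_1/(1+r)^1 + D_2/(1+r)^2 + TV/(1+r)^2
    = 9904.61679 + 10537.21093 + 251935.13396 = 272376.96168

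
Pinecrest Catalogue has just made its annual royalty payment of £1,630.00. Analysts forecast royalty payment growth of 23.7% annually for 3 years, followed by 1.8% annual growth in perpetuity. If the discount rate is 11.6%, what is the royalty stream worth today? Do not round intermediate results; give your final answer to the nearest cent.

D_1 = 2016.31000
D_2 = 2494.17547
D_3 = 3085.29506
Terminal value at year 3: TV = D_3×(1+g_2)/(r−g_2) = 3140.83037/0.098 = 32049.28946
P_0 = D_1/(1+r)^1 + D_2/(1+r)^2 + D_3/(1+r)^3 + TV/(1+r)^3
    = 1806.72939 + 2002.62030 + 2219.75028 + 23058.22230 = 29087.32227

£29087.32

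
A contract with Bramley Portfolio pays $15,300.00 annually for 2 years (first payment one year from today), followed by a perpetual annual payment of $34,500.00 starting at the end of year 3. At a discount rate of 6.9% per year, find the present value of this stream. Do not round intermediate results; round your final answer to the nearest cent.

PV of 2-year annuity: $15,300.00 × [1 − (1+0.069)^−2] / 0.069 = 27701.06785
Perpetuity value at year 2: $34,500.00 / 0.069 = 500000.00000
PV of perpetuity: 500000.00000 / (1+0.069)^2 = 437536.80778
Total PV = 27701.06785 + 437536.80778 = 465237.87564

$465237.88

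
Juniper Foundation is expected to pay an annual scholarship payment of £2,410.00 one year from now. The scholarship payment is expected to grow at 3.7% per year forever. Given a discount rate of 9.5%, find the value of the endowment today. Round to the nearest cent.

Growing perpetuity: P = D₁ / (r − g) = £2,410.0000 / (0.095 − 0.037) = £41,551.72

£41551.72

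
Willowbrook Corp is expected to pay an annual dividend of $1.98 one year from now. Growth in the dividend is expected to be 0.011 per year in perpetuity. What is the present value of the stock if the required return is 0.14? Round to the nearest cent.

Growing perpetuity: P = D₁ / (r − g) = $1.9800 / (0.14 − 0.011) = $15.35

$15.35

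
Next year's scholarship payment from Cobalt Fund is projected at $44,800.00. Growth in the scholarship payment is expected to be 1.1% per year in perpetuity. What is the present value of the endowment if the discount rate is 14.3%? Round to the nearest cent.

Growing perpetuity: P = D₁ / (r − g) = $44,800.0000 / (0.143 − 0.011) = $339,393.94

$339393.94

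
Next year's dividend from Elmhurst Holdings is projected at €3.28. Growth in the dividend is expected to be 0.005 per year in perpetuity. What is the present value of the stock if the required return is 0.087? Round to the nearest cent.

€40.00

Growing perpetuity: P = D₁ / (r − g) = €3.2800 / (0.087 − 0.005) = €40.00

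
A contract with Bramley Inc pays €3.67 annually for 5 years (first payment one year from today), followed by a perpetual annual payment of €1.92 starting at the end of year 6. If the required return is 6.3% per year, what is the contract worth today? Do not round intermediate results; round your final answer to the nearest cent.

€37.79

PV of 5-year annuity: €3.67 × [1 − (1+0.063)^−5] / 0.063 = 15.33402
Perpetuity value at year 5: €1.92 / 0.063 = 30.47619
PV of perpetuity: 30.47619 / (1+0.063)^5 = 22.45403
Total PV = 15.33402 + 22.45403 = 37.78805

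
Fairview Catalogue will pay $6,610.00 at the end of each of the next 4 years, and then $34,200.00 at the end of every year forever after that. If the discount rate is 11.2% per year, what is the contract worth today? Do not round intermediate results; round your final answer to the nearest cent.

$220124.90

PV of 4-year annuity: $6,610.00 × [1 − (1+0.112)^−4] / 0.112 = 20419.90282
Perpetuity value at year 4: $34,200.00 / 0.112 = 305357.14286
PV of perpetuity: 305357.14286 / (1+0.112)^4 = 199704.99816
Total PV = 20419.90282 + 199704.99816 = 220124.90098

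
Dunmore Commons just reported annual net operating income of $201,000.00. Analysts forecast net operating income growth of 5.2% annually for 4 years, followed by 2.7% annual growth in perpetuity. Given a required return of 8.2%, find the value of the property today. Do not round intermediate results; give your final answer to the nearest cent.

D_1 = 211452.00000
D_2 = 222447.50400
D_3 = 234014.77421
D_4 = 246183.54247
Terminal value at year 4: TV = D_4×(1+g_2)/(r−g_2) = 252830.49811/0.055 = 4596918.14752
P_0 = D_1/(1+r)^1 + D_2/(1+r)^2 + D_3/(1+r)^3 + D_4/(1+r)^4 + TV/(1+r)^4
    = 195426.98706 + 190008.49389 + 184740.23620 + 179618.04851 + 3353958.83305 = 4103752.59871

$4103752.60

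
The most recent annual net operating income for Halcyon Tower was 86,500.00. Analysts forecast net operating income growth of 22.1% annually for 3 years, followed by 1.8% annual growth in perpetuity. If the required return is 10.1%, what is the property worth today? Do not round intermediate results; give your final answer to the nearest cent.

D_1 = 105616.50000
D_2 = 128957.74650
D_3 = 157457.40848
Terminal value at year 3: TV = D_3×(1+g_2)/(r−g_2) = 160291.64183/0.083 = 1931224.60035
P_0 = D_1/(1+r)^1 + D_2/(1+r)^2 + D_3/(1+r)^3 + TV/(1+r)^3
    = 95927.79292 + 106383.13819 + 117978.03064 + 1447007.65289 = 1767296.61464

1767296.61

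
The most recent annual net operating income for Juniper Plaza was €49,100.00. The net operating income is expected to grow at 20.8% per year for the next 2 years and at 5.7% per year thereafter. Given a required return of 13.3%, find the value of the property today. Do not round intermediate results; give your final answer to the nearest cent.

D_1 = 59312.80000
D_2 = 71649.86240
Terminal value at year 2: TV = D_2×(1+g_2)/(r−g_2) = 75733.90456/0.076 = 996498.74417
P_0 = D_1/(1+r)^1 + D_2/(1+r)^2 + TV/(1+r)^2
    = 52350.22065 + 55815.59272 + 776277.38819 = 884443.20156

€884443.20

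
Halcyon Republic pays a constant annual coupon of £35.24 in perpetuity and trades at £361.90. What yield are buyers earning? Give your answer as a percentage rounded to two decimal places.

P = C/r ⇒ r = C/P = £35.24/£361.90 = 0.097375

9.74%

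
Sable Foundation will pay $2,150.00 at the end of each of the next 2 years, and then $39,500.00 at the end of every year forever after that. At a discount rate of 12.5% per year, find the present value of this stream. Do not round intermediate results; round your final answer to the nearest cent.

PV of 2-year annuity: $2,150.00 × [1 − (1+0.125)^−2] / 0.125 = 3609.87654
Perpetuity value at year 2: $39,500.00 / 0.125 = 316000.00000
PV of perpetuity: 316000.00000 / (1+0.125)^2 = 249679.01235
Total PV = 3609.87654 + 249679.01235 = 253288.88889

$253288.89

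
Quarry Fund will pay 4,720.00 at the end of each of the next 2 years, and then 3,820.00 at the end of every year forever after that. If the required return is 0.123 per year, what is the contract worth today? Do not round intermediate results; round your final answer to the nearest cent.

32571.98

PV of 2-year annuity: 4,720.00 × [1 − (1+0.123)^−2] / 0.123 = 7945.70579
Perpetuity value at year 2: 3,820.00 / 0.123 = 31056.91057
PV of perpetuity: 31056.91057 / (1+0.123)^2 = 24626.27580
Total PV = 7945.70579 + 24626.27580 = 32571.98159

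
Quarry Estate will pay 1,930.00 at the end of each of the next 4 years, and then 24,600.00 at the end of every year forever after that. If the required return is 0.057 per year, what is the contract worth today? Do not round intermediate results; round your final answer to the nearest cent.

PV of 4-year annuity: 1,930.00 × [1 − (1+0.057)^−4] / 0.057 = 6733.85232
Perpetuity value at year 4: 24,600.00 / 0.057 = 431578.94737
PV of perpetuity: 431578.94737 / (1+0.057)^4 = 345748.49806
Total PV = 6733.85232 + 345748.49806 = 352482.35039

352482.35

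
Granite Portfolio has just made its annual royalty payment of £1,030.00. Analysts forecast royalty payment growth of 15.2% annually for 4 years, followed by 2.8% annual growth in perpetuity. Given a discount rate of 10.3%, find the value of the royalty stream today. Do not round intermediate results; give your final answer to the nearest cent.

D_1 = 1186.56000
D_2 = 1366.91712
D_3 = 1574.68852
D_4 = 1814.04118
Terminal value at year 4: TV = D_4×(1+g_2)/(r−g_2) = 1864.83433/0.075 = 24864.45774
P_0 = D_1/(1+r)^1 + D_2/(1+r)^2 + D_3/(1+r)^3 + D_4/(1+r)^4 + TV/(1+r)^4
    = 1075.75703 + 1123.54678 + 1173.45955 + 1225.58967 + 16798.74906 = 21397.10208

£21397.10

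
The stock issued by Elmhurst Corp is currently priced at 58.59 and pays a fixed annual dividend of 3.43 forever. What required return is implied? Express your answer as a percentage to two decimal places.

5.85%

P = C/r ⇒ r = C/P = 3.43/58.59 = 0.058542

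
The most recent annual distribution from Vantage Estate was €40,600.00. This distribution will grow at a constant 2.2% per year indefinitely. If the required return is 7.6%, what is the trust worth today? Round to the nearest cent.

€768392.59

D₁ = D₀ × (1 + g) = €40,600.00 × 1.022 = €41,493.2000
Growing perpetuity: P = D₁ / (r − g) = €41,493.2000 / (0.076 − 0.022) = €768,392.59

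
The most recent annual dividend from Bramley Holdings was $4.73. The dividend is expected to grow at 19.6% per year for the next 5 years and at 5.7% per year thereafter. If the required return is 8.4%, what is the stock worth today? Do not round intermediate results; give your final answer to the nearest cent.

D_1 = 5.65708
D_2 = 6.76587
D_3 = 8.09198
D_4 = 9.67801
D_5 = 11.57489
Terminal value at year 5: TV = D_5×(1+g_2)/(r−g_2) = 12.23466/0.027 = 453.13568
P_0 = D_1/(1+r)^1 + D_2/(1+r)^2 + D_3/(1+r)^3 + D_4/(1+r)^4 + D_5/(1+r)^5 + TV/(1+r)^5
    = 5.21871 + 5.75791 + 6.35282 + 7.00920 + 7.73340 + 302.74840 = 334.82045

$334.82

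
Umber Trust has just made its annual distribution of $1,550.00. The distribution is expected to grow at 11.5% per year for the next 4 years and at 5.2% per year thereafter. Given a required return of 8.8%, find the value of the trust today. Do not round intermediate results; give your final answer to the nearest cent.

D_1 = 1728.25000
D_2 = 1926.99875
D_3 = 2148.60361
D_4 = 2395.69302
Terminal value at year 4: TV = D_4×(1+g_2)/(r−g_2) = 2520.26906/0.036 = 70007.47383
P_0 = D_1/(1+r)^1 + D_2/(1+r)^2 + D_3/(1+r)^3 + D_4/(1+r)^4 + TV/(1+r)^4
    = 1588.46507 + 1627.88470 + 1668.28258 + 1709.68297 + 49960.73574 = 56555.05106

$56555.05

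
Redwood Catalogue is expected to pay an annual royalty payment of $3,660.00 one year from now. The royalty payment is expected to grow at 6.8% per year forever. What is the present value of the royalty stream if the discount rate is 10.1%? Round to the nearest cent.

Growing perpetuity: P = D₁ / (r − g) = $3,660.0000 / (0.101 − 0.068) = $110,909.09

$110909.09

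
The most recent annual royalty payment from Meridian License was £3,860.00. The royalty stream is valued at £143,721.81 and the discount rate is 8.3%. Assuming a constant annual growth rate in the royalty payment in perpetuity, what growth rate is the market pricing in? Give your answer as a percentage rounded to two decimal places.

P = D₀(1+g)/(r−g) ⇒ P(r−g) = D₀(1+g) ⇒ g(P+D₀) = P·r − D₀
g = (P·r − D₀)/(P + D₀) = (£143,721.81×0.083 − £3,860.00) / (£143,721.81 + £3,860.00) = 0.054674

5.47%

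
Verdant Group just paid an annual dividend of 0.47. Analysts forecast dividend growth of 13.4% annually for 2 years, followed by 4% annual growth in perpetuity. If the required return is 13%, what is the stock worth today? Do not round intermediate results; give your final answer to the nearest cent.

D_1 = 0.53298
D_2 = 0.60440
Terminal value at year 2: TV = D_2×(1+g_2)/(r−g_2) = 0.62858/0.09 = 6.98417
P_0 = D_1/(1+r)^1 + D_2/(1+r)^2 + TV/(1+r)^2
    = 0.47166 + 0.47333 + 5.46963 = 6.41463

6.41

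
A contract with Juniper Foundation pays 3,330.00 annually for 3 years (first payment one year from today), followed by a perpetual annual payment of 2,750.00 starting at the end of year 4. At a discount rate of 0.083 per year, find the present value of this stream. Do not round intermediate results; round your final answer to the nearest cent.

34619.19

PV of 3-year annuity: 3,330.00 × [1 − (1+0.083)^−3] / 0.083 = 8535.48993
Perpetuity value at year 3: 2,750.00 / 0.083 = 33132.53012
PV of perpetuity: 33132.53012 / (1+0.083)^3 = 26083.70210
Total PV = 8535.48993 + 26083.70210 = 34619.19203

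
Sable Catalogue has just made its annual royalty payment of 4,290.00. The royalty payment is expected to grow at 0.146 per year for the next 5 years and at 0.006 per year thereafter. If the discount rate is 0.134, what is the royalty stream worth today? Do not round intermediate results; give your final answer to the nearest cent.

57679.47

D_1 = 4916.34000
D_2 = 5634.12564
D_3 = 6456.70798
D_4 = 7399.38735
D_5 = 8479.69790
Terminal value at year 5: TV = D_5×(1+g_2)/(r−g_2) = 8530.57609/0.128 = 66645.12570
P_0 = D_1/(1+r)^1 + D_2/(1+r)^2 + D_3/(1+r)^3 + D_4/(1+r)^4 + D_5/(1+r)^5 + TV/(1+r)^5
    = 4335.39683 + 4381.27404 + 4427.63673 + 4474.49003 + 4521.83913 + 35538.82940 = 57679.46615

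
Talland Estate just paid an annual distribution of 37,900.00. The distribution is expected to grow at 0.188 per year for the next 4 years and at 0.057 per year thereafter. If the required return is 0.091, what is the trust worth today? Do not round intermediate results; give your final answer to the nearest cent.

1844968.53

D_1 = 45025.20000
D_2 = 53489.93760
D_3 = 63546.04587
D_4 = 75492.70249
Terminal value at year 4: TV = D_4×(1+g_2)/(r−g_2) = 79795.78653/0.034 = 2346934.89806
P_0 = D_1/(1+r)^1 + D_2/(1+r)^2 + D_3/(1+r)^3 + D_4/(1+r)^4 + TV/(1+r)^4
    = 41269.66086 + 44938.91577 + 48934.40141 + 53285.12270 + 1656540.43228 = 1844968.53302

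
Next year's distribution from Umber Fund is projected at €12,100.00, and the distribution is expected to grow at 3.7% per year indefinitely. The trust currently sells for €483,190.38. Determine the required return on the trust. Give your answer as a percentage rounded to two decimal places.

P = D₁/(r − g) ⇒ r = D₁/P + g = €12,100.0000/€483,190.38 + 0.037 = 0.025042 + 0.037 = 0.062042

6.20%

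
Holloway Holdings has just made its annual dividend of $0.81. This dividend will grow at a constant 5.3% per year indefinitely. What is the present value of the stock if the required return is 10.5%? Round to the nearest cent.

$16.40

D₁ = D₀ × (1 + g) = $0.81 × 1.053 = $0.8529
Growing perpetuity: P = D₁ / (r − g) = $0.8529 / (0.105 − 0.053) = $16.40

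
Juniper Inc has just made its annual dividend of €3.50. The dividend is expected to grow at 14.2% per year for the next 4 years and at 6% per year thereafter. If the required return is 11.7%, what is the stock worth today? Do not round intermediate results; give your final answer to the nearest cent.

€85.91

D_1 = 3.99700
D_2 = 4.56457
D_3 = 5.21274
D_4 = 5.95295
Terminal value at year 4: TV = D_4×(1+g_2)/(r−g_2) = 6.31013/0.057 = 110.70404
P_0 = D_1/(1+r)^1 + D_2/(1+r)^2 + D_3/(1+r)^3 + D_4/(1+r)^4 + TV/(1+r)^4
    = 3.57833 + 3.65842 + 3.74030 + 3.82402 + 71.11329 = 85.91437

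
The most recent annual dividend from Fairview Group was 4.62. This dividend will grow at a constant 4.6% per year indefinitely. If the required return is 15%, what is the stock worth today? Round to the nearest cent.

46.47

D₁ = D₀ × (1 + g) = 4.62 × 1.046 = 4.8325
Growing perpetuity: P = D₁ / (r − g) = 4.8325 / (0.15 − 0.046) = 46.47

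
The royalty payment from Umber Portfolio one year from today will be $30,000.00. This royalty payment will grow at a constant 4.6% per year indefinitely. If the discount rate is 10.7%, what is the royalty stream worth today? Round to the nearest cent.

Growing perpetuity: P = D₁ / (r − g) = $30,000.0000 / (0.107 − 0.046) = $491,803.28

$491803.28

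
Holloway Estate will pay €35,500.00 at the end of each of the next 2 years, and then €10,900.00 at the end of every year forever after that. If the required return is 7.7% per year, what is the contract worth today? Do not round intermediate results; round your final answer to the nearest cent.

€185607.86

PV of 2-year annuity: €35,500.00 × [1 − (1+0.077)^−2] / 0.077 = 63567.25282
Perpetuity value at year 2: €10,900.00 / 0.077 = 141558.44156
PV of perpetuity: 141558.44156 / (1+0.077)^2 = 122040.60900
Total PV = 63567.25282 + 122040.60900 = 185607.86182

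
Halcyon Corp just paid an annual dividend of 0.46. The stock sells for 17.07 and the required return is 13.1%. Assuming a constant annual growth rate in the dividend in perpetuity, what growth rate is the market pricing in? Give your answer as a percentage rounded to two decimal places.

10.13%

P = D₀(1+g)/(r−g) ⇒ P(r−g) = D₀(1+g) ⇒ g(P+D₀) = P·r − D₀
g = (P·r − D₀)/(P + D₀) = (17.07×0.131 − 0.46) / (17.07 + 0.46) = 0.101322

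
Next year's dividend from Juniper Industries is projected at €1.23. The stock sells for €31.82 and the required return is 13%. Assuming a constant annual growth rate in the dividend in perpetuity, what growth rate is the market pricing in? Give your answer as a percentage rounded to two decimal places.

9.13%

P = D₁/(r−g) ⇒ g = r − D₁/P = 0.13 − €1.23/€31.82 = 0.091345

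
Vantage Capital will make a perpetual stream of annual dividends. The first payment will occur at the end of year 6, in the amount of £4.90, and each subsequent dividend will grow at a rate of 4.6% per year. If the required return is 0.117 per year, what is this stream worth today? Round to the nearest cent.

£39.69

Value at end of year 5: C₁ / (r − g) = £4.90 / (0.117 − 0.046) = £69.0141
Discount to today: PV = £69.0141 / (1 + 0.117)^5 = £69.0141 / 1.738865 = £39.69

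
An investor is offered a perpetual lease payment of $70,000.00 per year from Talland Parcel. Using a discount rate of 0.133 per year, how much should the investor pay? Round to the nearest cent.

Level perpetuity: PV = C / r = $70,000.00 / 0.133 = $526,315.79

$526315.79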